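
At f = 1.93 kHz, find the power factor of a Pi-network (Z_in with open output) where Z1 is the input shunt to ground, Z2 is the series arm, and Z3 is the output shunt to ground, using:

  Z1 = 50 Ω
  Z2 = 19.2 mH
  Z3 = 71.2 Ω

Step 1 — Angular frequency: ω = 2π·f = 2π·1930 = 1.213e+04 rad/s.
Step 2 — Component impedances:
  Z1: Z = R = 50 Ω
  Z2: Z = jωL = j·1.213e+04·0.0192 = 0 + j232.8 Ω
  Z3: Z = R = 71.2 Ω
Step 3 — With open output, the series arm Z2 and the output shunt Z3 appear in series to ground: Z2 + Z3 = 71.2 + j232.8 Ω.
Step 4 — Parallel with input shunt Z1: Z_in = Z1 || (Z2 + Z3) = 45.6 + j8.448 Ω = 46.38∠10.5° Ω.
Step 5 — Power factor: PF = cos(φ) = Re(Z)/|Z| = 45.602/46.378 = 0.9833.
Step 6 — Type: Im(Z) = 8.448 ⇒ lagging (phase φ = 10.5°).

PF = 0.9833 (lagging, φ = 10.5°)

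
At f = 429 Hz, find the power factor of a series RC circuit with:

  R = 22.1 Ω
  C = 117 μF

Step 1 — Angular frequency: ω = 2π·f = 2π·429 = 2695 rad/s.
Step 2 — Component impedances:
  R: Z = R = 22.1 Ω
  C: Z = 1/(jωC) = -j/(ω·C) = 0 - j3.171 Ω
Step 3 — Series combination: Z_total = R + C = 22.1 - j3.171 Ω = 22.33∠-8.2° Ω.
Step 4 — Power factor: PF = cos(φ) = Re(Z)/|Z| = 22.1/22.326 = 0.9899.
Step 5 — Type: Im(Z) = -3.171 ⇒ leading (phase φ = -8.2°).

PF = 0.9899 (leading, φ = -8.2°)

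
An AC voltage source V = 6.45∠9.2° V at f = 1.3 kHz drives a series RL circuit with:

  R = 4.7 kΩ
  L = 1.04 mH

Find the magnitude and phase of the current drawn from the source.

Step 1 — Angular frequency: ω = 2π·f = 2π·1300 = 8168 rad/s.
Step 2 — Component impedances:
  R: Z = R = 4700 Ω
  L: Z = jωL = j·8168·0.00104 = 0 + j8.495 Ω
Step 3 — Series combination: Z_total = R + L = 4700 + j8.495 Ω = 4700∠0.1° Ω.
Step 4 — Source phasor: V = 6.45∠9.2° V = 6.367 + j1.031 V.
Step 5 — Ohm's law: I = V / Z_total = (6.367 + j1.031) / (4700 + j8.495) = 0.001355 + j0.000217 A.
Step 6 — Convert to polar: |I| = 0.001372 A, ∠I = 9.1°.

I = 0.001372∠9.1° A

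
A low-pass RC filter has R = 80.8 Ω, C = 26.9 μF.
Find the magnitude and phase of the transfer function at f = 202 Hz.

Step 1 — Angular frequency: ω = 2π·202 = 1269 rad/s.
Step 2 — Transfer function: H(jω) = 1/(1 + jωRC).
Step 3 — Denominator: 1 + jωRC = 1 + j·1269·80.8·2.69e-05 = 1 + j2.759.
Step 4 — H = 0.1161 - j0.3204.
Step 5 — Magnitude: |H| = 0.3408 (-9.4 dB); phase: φ = -70.1°.

|H| = 0.3408 (-9.4 dB), φ = -70.1°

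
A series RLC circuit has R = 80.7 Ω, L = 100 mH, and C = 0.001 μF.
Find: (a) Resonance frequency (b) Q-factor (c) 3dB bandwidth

Step 1 — Resonance condition Im(Z)=0 gives ω₀ = 1/√(LC).
Step 2 — ω₀ = 1/√(0.1·1e-09) = 1e+05 rad/s.
Step 3 — f₀ = ω₀/(2π) = 1.592e+04 Hz.
Step 4 — Series Q: Q = ω₀L/R = 1e+05·0.1/80.7 = 123.9.
Step 5 — 3dB bandwidth: Δω = ω₀/Q = 807 rad/s; BW = Δω/(2π) = 128.4 Hz.

(a) f₀ = 1.592e+04 Hz  (b) Q = 123.9  (c) BW = 128.4 Hz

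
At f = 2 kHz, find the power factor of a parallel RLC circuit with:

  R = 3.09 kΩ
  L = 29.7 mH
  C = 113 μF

Step 1 — Angular frequency: ω = 2π·f = 2π·2000 = 1.257e+04 rad/s.
Step 2 — Component impedances:
  R: Z = R = 3090 Ω
  L: Z = jωL = j·1.257e+04·0.0297 = 0 + j373.2 Ω
  C: Z = 1/(jωC) = -j/(ω·C) = 0 - j0.7042 Ω
Step 3 — Parallel combination: 1/Z_total = 1/R + 1/L + 1/C; Z_total = 0.0001611 - j0.7056 Ω = 0.7056∠-90.0° Ω.
Step 4 — Power factor: PF = cos(φ) = Re(Z)/|Z| = 0.0001611/0.7056 = 0.0002283.
Step 5 — Type: Im(Z) = -0.7056 ⇒ leading (phase φ = -90.0°).

PF = 0.0002283 (leading, φ = -90.0°)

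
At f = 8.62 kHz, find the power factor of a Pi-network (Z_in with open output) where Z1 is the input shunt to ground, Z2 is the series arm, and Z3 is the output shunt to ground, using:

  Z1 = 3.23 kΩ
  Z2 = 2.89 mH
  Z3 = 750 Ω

Step 1 — Angular frequency: ω = 2π·f = 2π·8620 = 5.416e+04 rad/s.
Step 2 — Component impedances:
  Z1: Z = R = 3230 Ω
  Z2: Z = jωL = j·5.416e+04·0.00289 = 0 + j156.5 Ω
  Z3: Z = R = 750 Ω
Step 3 — With open output, the series arm Z2 and the output shunt Z3 appear in series to ground: Z2 + Z3 = 750 + j156.5 Ω.
Step 4 — Parallel with input shunt Z1: Z_in = Z1 || (Z2 + Z3) = 612.7 + j102.9 Ω = 621.3∠9.5° Ω.
Step 5 — Power factor: PF = cos(φ) = Re(Z)/|Z| = 612.7/621.3 = 0.9862.
Step 6 — Type: Im(Z) = 102.9 ⇒ lagging (phase φ = 9.5°).

PF = 0.9862 (lagging, φ = 9.5°)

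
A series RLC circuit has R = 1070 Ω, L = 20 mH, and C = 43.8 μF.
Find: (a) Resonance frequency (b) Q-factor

Step 1 — Resonance condition Im(Z)=0 gives ω₀ = 1/√(LC).
Step 2 — ω₀ = 1/√(0.02·4.38e-05) = 1068 rad/s.
Step 3 — f₀ = ω₀/(2π) = 170 Hz.
Step 4 — Series Q: Q = ω₀L/R = 1068·0.02/1070 = 0.01997.

(a) f₀ = 170 Hz  (b) Q = 0.01997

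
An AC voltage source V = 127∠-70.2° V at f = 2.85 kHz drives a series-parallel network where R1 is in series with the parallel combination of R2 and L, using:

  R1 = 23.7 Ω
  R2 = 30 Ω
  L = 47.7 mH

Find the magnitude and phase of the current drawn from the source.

Step 1 — Angular frequency: ω = 2π·f = 2π·2850 = 1.791e+04 rad/s.
Step 2 — Component impedances:
  R1: Z = R = 23.7 Ω
  R2: Z = R = 30 Ω
  L: Z = jωL = j·1.791e+04·0.0477 = 0 + j854.2 Ω
Step 3 — Parallel branch: R2 || L = 1/(1/R2 + 1/L) = 29.96 + j1.052 Ω.
Step 4 — Series with R1: Z_total = R1 + (R2 || L) = 53.66 + j1.052 Ω = 53.67∠1.1° Ω.
Step 5 — Source phasor: V = 127∠-70.2° V = 43.02 - j119.5 V.
Step 6 — Ohm's law: I = V / Z_total = (43.02 - j119.5) / (53.66 + j1.052) = 0.7577 - j2.242 A.
Step 7 — Convert to polar: |I| = 2.366 A, ∠I = -71.3°.

I = 2.366∠-71.3° A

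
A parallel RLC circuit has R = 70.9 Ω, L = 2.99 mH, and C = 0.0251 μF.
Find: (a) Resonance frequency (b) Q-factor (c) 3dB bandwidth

Step 1 — Resonance: ω₀ = 1/√(LC) = 1/√(0.00299·2.51e-08) = 1.154e+05 rad/s.
Step 2 — f₀ = ω₀/(2π) = 1.837e+04 Hz.
Step 3 — Parallel Q: Q = R/(ω₀L) = 70.9/(1.154e+05·0.00299) = 0.2054.
Step 4 — Bandwidth: Δω = ω₀/Q = 5.619e+05 rad/s; BW = Δω/(2π) = 8.943e+04 Hz.

(a) f₀ = 1.837e+04 Hz  (b) Q = 0.2054  (c) BW = 8.943e+04 Hz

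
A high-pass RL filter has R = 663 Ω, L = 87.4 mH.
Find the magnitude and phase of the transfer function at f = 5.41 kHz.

Step 1 — Angular frequency: ω = 2π·5410 = 3.399e+04 rad/s.
Step 2 — Transfer function: H(jω) = jωL/(R + jωL).
Step 3 — Numerator jωL = j·2971; denominator R + jωL = 663 + j2971.
Step 4 — H = 0.9526 + j0.2126.
Step 5 — Magnitude: |H| = 0.976 (-0.2 dB); phase: φ = 12.6°.

|H| = 0.976 (-0.2 dB), φ = 12.6°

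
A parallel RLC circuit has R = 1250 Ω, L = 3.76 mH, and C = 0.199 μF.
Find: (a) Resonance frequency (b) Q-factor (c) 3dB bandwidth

Step 1 — Resonance: ω₀ = 1/√(LC) = 1/√(0.00376·1.99e-07) = 3.656e+04 rad/s.
Step 2 — f₀ = ω₀/(2π) = 5818 Hz.
Step 3 — Parallel Q: Q = R/(ω₀L) = 1250/(3.656e+04·0.00376) = 9.094.
Step 4 — Bandwidth: Δω = ω₀/Q = 4020 rad/s; BW = Δω/(2π) = 639.8 Hz.

(a) f₀ = 5818 Hz  (b) Q = 9.094  (c) BW = 639.8 Hz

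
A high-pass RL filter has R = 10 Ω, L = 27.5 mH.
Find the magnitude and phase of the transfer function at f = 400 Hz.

Step 1 — Angular frequency: ω = 2π·400 = 2513 rad/s.
Step 2 — Transfer function: H(jω) = jωL/(R + jωL).
Step 3 — Numerator jωL = j·69.12; denominator R + jωL = 10 + j69.12.
Step 4 — H = 0.9795 + j0.1417.
Step 5 — Magnitude: |H| = 0.9897 (-0.1 dB); phase: φ = 8.2°.

|H| = 0.9897 (-0.1 dB), φ = 8.2°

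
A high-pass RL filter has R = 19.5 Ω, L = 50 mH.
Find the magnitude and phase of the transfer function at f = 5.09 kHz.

Step 1 — Angular frequency: ω = 2π·5090 = 3.198e+04 rad/s.
Step 2 — Transfer function: H(jω) = jωL/(R + jωL).
Step 3 — Numerator jωL = j·1599; denominator R + jωL = 19.5 + j1599.
Step 4 — H = 0.9999 + j0.01219.
Step 5 — Magnitude: |H| = 0.9999 (-0.0 dB); phase: φ = 0.7°.

|H| = 0.9999 (-0.0 dB), φ = 0.7°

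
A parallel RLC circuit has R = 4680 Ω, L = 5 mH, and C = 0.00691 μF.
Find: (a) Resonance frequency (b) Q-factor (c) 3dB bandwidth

Step 1 — Resonance: ω₀ = 1/√(LC) = 1/√(0.005·6.91e-09) = 1.701e+05 rad/s.
Step 2 — f₀ = ω₀/(2π) = 2.708e+04 Hz.
Step 3 — Parallel Q: Q = R/(ω₀L) = 4680/(1.701e+05·0.005) = 5.502.
Step 4 — Bandwidth: Δω = ω₀/Q = 3.092e+04 rad/s; BW = Δω/(2π) = 4921 Hz.

(a) f₀ = 2.708e+04 Hz  (b) Q = 5.502  (c) BW = 4921 Hz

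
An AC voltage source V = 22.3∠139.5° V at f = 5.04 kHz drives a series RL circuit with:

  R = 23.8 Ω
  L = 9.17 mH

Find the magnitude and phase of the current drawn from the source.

Step 1 — Angular frequency: ω = 2π·f = 2π·5040 = 3.167e+04 rad/s.
Step 2 — Component impedances:
  R: Z = R = 23.8 Ω
  L: Z = jωL = j·3.167e+04·0.00917 = 0 + j290.4 Ω
Step 3 — Series combination: Z_total = R + L = 23.8 + j290.4 Ω = 291.4∠85.3° Ω.
Step 4 — Source phasor: V = 22.3∠139.5° V = -16.96 + j14.48 V.
Step 5 — Ohm's law: I = V / Z_total = (-16.96 + j14.48) / (23.8 + j290.4) = 0.04479 + j0.06207 A.
Step 6 — Convert to polar: |I| = 0.07654 A, ∠I = 54.2°.

I = 0.07654∠54.2° A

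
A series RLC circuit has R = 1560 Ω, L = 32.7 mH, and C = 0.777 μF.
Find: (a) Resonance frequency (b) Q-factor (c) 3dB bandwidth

Step 1 — Resonance condition Im(Z)=0 gives ω₀ = 1/√(LC).
Step 2 — ω₀ = 1/√(0.0327·7.77e-07) = 6274 rad/s.
Step 3 — f₀ = ω₀/(2π) = 998.5 Hz.
Step 4 — Series Q: Q = ω₀L/R = 6274·0.0327/1560 = 0.1315.
Step 5 — 3dB bandwidth: Δω = ω₀/Q = 4.771e+04 rad/s; BW = Δω/(2π) = 7593 Hz.

(a) f₀ = 998.5 Hz  (b) Q = 0.1315  (c) BW = 7593 Hz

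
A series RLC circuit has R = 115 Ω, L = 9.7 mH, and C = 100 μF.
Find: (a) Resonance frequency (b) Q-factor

Step 1 — Resonance condition Im(Z)=0 gives ω₀ = 1/√(LC).
Step 2 — ω₀ = 1/√(0.0097·0.0001) = 1015 rad/s.
Step 3 — f₀ = ω₀/(2π) = 161.6 Hz.
Step 4 — Series Q: Q = ω₀L/R = 1015·0.0097/115 = 0.08564.

(a) f₀ = 161.6 Hz  (b) Q = 0.08564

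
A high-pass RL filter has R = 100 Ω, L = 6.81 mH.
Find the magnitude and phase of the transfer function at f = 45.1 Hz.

Step 1 — Angular frequency: ω = 2π·45.1 = 283.4 rad/s.
Step 2 — Transfer function: H(jω) = jωL/(R + jωL).
Step 3 — Numerator jωL = j·1.93; denominator R + jωL = 100 + j1.93.
Step 4 — H = 0.0003723 + j0.01929.
Step 5 — Magnitude: |H| = 0.01929 (-34.3 dB); phase: φ = 88.9°.

|H| = 0.01929 (-34.3 dB), φ = 88.9°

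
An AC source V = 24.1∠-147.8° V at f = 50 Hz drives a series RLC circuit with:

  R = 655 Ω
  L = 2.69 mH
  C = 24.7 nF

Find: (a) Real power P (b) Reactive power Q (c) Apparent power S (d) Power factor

Step 1 — Angular frequency: ω = 2π·f = 2π·50 = 314.2 rad/s.
Step 2 — Component impedances:
  R: Z = R = 655 Ω
  L: Z = jωL = j·314.2·0.00269 = 0 + j0.8451 Ω
  C: Z = 1/(jωC) = -j/(ω·C) = 0 - j1.289e+05 Ω
Step 3 — Series combination: Z_total = R + L + C = 655 - j1.289e+05 Ω = 1.289e+05∠-89.7° Ω.
Step 4 — Source phasor: V = 24.1∠-147.8° V = -20.39 - j12.84 V.
Step 5 — Current: I = V / Z = 9.885e-05 - j0.0001587 A = 0.000187∠-58.1° A.
Step 6 — Complex power: S = V·I* = 2.291e-05 - j0.004507 VA.
Step 7 — Real power: P = Re(S) = 2.291e-05 W.
Step 8 — Reactive power: Q = Im(S) = -0.004507 VAR.
Step 9 — Apparent power: |S| = 0.004507 VA.
Step 10 — Power factor: PF = P/|S| = 0.005083 (leading).

(a) P = 2.291e-05 W  (b) Q = -0.004507 VAR  (c) S = 0.004507 VA  (d) PF = 0.005083 (leading)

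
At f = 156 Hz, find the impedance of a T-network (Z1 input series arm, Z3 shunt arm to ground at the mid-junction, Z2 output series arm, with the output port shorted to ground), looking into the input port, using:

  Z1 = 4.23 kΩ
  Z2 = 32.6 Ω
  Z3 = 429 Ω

Step 1 — Angular frequency: ω = 2π·f = 2π·156 = 980.2 rad/s.
Step 2 — Component impedances:
  Z1: Z = R = 4230 Ω
  Z2: Z = R = 32.6 Ω
  Z3: Z = R = 429 Ω
Step 3 — With the output port shorted to ground, the output series arm Z2 runs from the junction to ground; the shunt arm Z3 also runs from the junction to ground. They appear in parallel: Z3 || Z2 = 30.3 Ω.
Step 4 — Series with input arm Z1: Z_in = Z1 + (Z3 || Z2) = 4260 Ω = 4260∠0.0° Ω.

Z = 4260 Ω = 4260∠0.0° Ω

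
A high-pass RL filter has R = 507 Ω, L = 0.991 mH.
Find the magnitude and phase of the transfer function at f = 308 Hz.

Step 1 — Angular frequency: ω = 2π·308 = 1935 rad/s.
Step 2 — Transfer function: H(jω) = jωL/(R + jωL).
Step 3 — Numerator jωL = j·1.918; denominator R + jωL = 507 + j1.918.
Step 4 — H = 1.431e-05 + j0.003783.
Step 5 — Magnitude: |H| = 0.003783 (-48.4 dB); phase: φ = 89.8°.

|H| = 0.003783 (-48.4 dB), φ = 89.8°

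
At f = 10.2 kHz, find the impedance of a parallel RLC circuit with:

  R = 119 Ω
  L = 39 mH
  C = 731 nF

Step 1 — Angular frequency: ω = 2π·f = 2π·1.02e+04 = 6.409e+04 rad/s.
Step 2 — Component impedances:
  R: Z = R = 119 Ω
  L: Z = jωL = j·6.409e+04·0.039 = 0 + j2499 Ω
  C: Z = 1/(jωC) = -j/(ω·C) = 0 - j21.35 Ω
Step 3 — Parallel combination: 1/Z_total = 1/R + 1/L + 1/C; Z_total = 3.772 - j20.85 Ω = 21.19∠-79.7° Ω.

Z = 3.772 - j20.85 Ω = 21.19∠-79.7° Ω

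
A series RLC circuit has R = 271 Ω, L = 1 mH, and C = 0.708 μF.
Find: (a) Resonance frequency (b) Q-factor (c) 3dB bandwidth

Step 1 — Resonance: ω₀ = 1/√(LC) = 1/√(0.001·7.08e-07) = 3.758e+04 rad/s.
Step 2 — f₀ = ω₀/(2π) = 5981 Hz.
Step 3 — Series Q: Q = ω₀L/R = 3.758e+04·0.001/271 = 0.1387.
Step 4 — Bandwidth: Δω = ω₀/Q = 2.71e+05 rad/s; BW = Δω/(2π) = 4.313e+04 Hz.

(a) f₀ = 5981 Hz  (b) Q = 0.1387  (c) BW = 4.313e+04 Hz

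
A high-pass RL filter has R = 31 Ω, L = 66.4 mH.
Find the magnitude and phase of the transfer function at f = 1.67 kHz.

Step 1 — Angular frequency: ω = 2π·1670 = 1.049e+04 rad/s.
Step 2 — Transfer function: H(jω) = jωL/(R + jωL).
Step 3 — Numerator jωL = j·696.7; denominator R + jωL = 31 + j696.7.
Step 4 — H = 0.998 + j0.04441.
Step 5 — Magnitude: |H| = 0.999 (-0.0 dB); phase: φ = 2.5°.

|H| = 0.999 (-0.0 dB), φ = 2.5°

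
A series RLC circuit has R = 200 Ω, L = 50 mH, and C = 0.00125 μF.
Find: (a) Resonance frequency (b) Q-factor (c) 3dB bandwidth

Step 1 — Resonance condition Im(Z)=0 gives ω₀ = 1/√(LC).
Step 2 — ω₀ = 1/√(0.05·1.25e-09) = 1.265e+05 rad/s.
Step 3 — f₀ = ω₀/(2π) = 2.013e+04 Hz.
Step 4 — Series Q: Q = ω₀L/R = 1.265e+05·0.05/200 = 31.62.
Step 5 — 3dB bandwidth: Δω = ω₀/Q = 4000 rad/s; BW = Δω/(2π) = 636.6 Hz.

(a) f₀ = 2.013e+04 Hz  (b) Q = 31.62  (c) BW = 636.6 Hz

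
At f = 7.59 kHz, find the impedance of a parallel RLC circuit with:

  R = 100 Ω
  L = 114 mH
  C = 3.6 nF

Step 1 — Angular frequency: ω = 2π·f = 2π·7590 = 4.769e+04 rad/s.
Step 2 — Component impedances:
  R: Z = R = 100 Ω
  L: Z = jωL = j·4.769e+04·0.114 = 0 + j5437 Ω
  C: Z = 1/(jωC) = -j/(ω·C) = 0 - j5825 Ω
Step 3 — Parallel combination: 1/Z_total = 1/R + 1/L + 1/C; Z_total = 100 + j0.1226 Ω = 100∠0.1° Ω.

Z = 100 + j0.1226 Ω = 100∠0.1° Ω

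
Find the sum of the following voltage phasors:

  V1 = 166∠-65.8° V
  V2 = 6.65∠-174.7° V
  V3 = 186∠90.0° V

Step 1 — Convert each phasor to rectangular form:
  V1 = 166·(cos(-65.8°) + j·sin(-65.8°)) = 68.05 - j151.4 V
  V2 = 6.65·(cos(-174.7°) + j·sin(-174.7°)) = -6.622 - j0.6143 V
  V3 = 186·(cos(90.0°) + j·sin(90.0°)) = 0 + j186 V
Step 2 — Sum components: V_total = 61.43 + j33.97 V.
Step 3 — Convert to polar: |V_total| = 70.19 V, ∠V_total = 28.9°.

V_total = 70.19∠28.9° V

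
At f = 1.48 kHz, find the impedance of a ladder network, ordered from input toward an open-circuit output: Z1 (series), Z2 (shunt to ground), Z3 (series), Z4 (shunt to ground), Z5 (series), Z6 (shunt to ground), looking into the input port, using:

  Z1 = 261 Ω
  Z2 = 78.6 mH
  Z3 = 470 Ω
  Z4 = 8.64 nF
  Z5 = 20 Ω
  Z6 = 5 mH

Step 1 — Angular frequency: ω = 2π·f = 2π·1480 = 9299 rad/s.
Step 2 — Component impedances:
  Z1: Z = R = 261 Ω
  Z2: Z = jωL = j·9299·0.0786 = 0 + j730.9 Ω
  Z3: Z = R = 470 Ω
  Z4: Z = 1/(jωC) = -j/(ω·C) = 0 - j1.245e+04 Ω
  Z5: Z = R = 20 Ω
  Z6: Z = jωL = j·9299·0.005 = 0 + j46.5 Ω
Step 3 — Ladder network (open output): work backward from the far end, alternating series and parallel combinations. Z_in = 570.9 + j239.2 Ω = 619∠22.7° Ω.

Z = 570.9 + j239.2 Ω = 619∠22.7° Ω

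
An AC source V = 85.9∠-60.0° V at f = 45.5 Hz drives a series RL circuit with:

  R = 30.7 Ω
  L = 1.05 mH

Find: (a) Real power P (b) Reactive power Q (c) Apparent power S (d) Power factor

Step 1 — Angular frequency: ω = 2π·f = 2π·45.5 = 285.9 rad/s.
Step 2 — Component impedances:
  R: Z = R = 30.7 Ω
  L: Z = jωL = j·285.9·0.00105 = 0 + j0.3002 Ω
Step 3 — Series combination: Z_total = R + L = 30.7 + j0.3002 Ω = 30.7∠0.6° Ω.
Step 4 — Source phasor: V = 85.9∠-60.0° V = 42.95 - j74.39 V.
Step 5 — Current: I = V / Z = 1.375 - j2.437 A = 2.798∠-60.6° A.
Step 6 — Complex power: S = V·I* = 240.3 + j2.35 VA.
Step 7 — Real power: P = Re(S) = 240.3 W.
Step 8 — Reactive power: Q = Im(S) = 2.35 VAR.
Step 9 — Apparent power: |S| = 240.3 VA.
Step 10 — Power factor: PF = P/|S| = 1 (lagging).

(a) P = 240.3 W  (b) Q = 2.35 VAR  (c) S = 240.3 VA  (d) PF = 1 (lagging)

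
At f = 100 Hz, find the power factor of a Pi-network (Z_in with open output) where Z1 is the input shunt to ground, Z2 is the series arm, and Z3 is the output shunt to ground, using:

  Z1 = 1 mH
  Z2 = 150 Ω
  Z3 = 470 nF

Step 1 — Angular frequency: ω = 2π·f = 2π·100 = 628.3 rad/s.
Step 2 — Component impedances:
  Z1: Z = jωL = j·628.3·0.001 = 0 + j0.6283 Ω
  Z2: Z = R = 150 Ω
  Z3: Z = 1/(jωC) = -j/(ω·C) = 0 - j3386 Ω
Step 3 — With open output, the series arm Z2 and the output shunt Z3 appear in series to ground: Z2 + Z3 = 150 - j3386 Ω.
Step 4 — Parallel with input shunt Z1: Z_in = Z1 || (Z2 + Z3) = 5.156e-06 + j0.6284 Ω = 0.6284∠90.0° Ω.
Step 5 — Power factor: PF = cos(φ) = Re(Z)/|Z| = 5.156e-06/0.6284 = 8.205e-06.
Step 6 — Type: Im(Z) = 0.6284 ⇒ lagging (phase φ = 90.0°).

PF = 8.205e-06 (lagging, φ = 90.0°)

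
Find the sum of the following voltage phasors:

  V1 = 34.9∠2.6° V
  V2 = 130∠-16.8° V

Step 1 — Convert each phasor to rectangular form:
  V1 = 34.9·(cos(2.6°) + j·sin(2.6°)) = 34.86 + j1.583 V
  V2 = 130·(cos(-16.8°) + j·sin(-16.8°)) = 124.5 - j37.57 V
Step 2 — Sum components: V_total = 159.3 - j35.99 V.
Step 3 — Convert to polar: |V_total| = 163.3 V, ∠V_total = -12.7°.

V_total = 163.3∠-12.7° V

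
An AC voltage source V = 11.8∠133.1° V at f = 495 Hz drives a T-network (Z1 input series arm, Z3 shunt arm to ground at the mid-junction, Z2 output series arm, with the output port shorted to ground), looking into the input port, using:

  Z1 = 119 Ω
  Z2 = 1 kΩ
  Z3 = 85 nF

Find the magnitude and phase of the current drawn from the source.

Step 1 — Angular frequency: ω = 2π·f = 2π·495 = 3110 rad/s.
Step 2 — Component impedances:
  Z1: Z = R = 119 Ω
  Z2: Z = R = 1000 Ω
  Z3: Z = 1/(jωC) = -j/(ω·C) = 0 - j3783 Ω
Step 3 — With the output port shorted to ground, the output series arm Z2 runs from the junction to ground; the shunt arm Z3 also runs from the junction to ground. They appear in parallel: Z3 || Z2 = 934.7 - j247.1 Ω.
Step 4 — Series with input arm Z1: Z_in = Z1 + (Z3 || Z2) = 1054 - j247.1 Ω = 1082∠-13.2° Ω.
Step 5 — Source phasor: V = 11.8∠133.1° V = -8.063 + j8.616 V.
Step 6 — Ohm's law: I = V / Z_total = (-8.063 + j8.616) / (1054 - j247.1) = -0.009071 + j0.00605 A.
Step 7 — Convert to polar: |I| = 0.0109 A, ∠I = 146.3°.

I = 0.0109∠146.3° A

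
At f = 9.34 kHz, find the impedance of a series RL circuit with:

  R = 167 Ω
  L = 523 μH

Step 1 — Angular frequency: ω = 2π·f = 2π·9340 = 5.868e+04 rad/s.
Step 2 — Component impedances:
  R: Z = R = 167 Ω
  L: Z = jωL = j·5.868e+04·0.000523 = 0 + j30.69 Ω
Step 3 — Series combination: Z_total = R + L = 167 + j30.69 Ω = 169.8∠10.4° Ω.

Z = 167 + j30.69 Ω = 169.8∠10.4° Ω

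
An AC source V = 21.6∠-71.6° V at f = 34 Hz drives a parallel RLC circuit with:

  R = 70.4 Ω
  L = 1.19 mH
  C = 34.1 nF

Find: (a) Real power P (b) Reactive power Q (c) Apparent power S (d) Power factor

Step 1 — Angular frequency: ω = 2π·f = 2π·34 = 213.6 rad/s.
Step 2 — Component impedances:
  R: Z = R = 70.4 Ω
  L: Z = jωL = j·213.6·0.00119 = 0 + j0.2542 Ω
  C: Z = 1/(jωC) = -j/(ω·C) = 0 - j1.373e+05 Ω
Step 3 — Parallel combination: 1/Z_total = 1/R + 1/L + 1/C; Z_total = 0.000918 + j0.2542 Ω = 0.2542∠89.8° Ω.
Step 4 — Source phasor: V = 21.6∠-71.6° V = 6.818 - j20.5 V.
Step 5 — Current: I = V / Z = -80.53 - j27.11 A = 84.97∠-161.4° A.
Step 6 — Complex power: S = V·I* = 6.627 + j1835 VA.
Step 7 — Real power: P = Re(S) = 6.627 W.
Step 8 — Reactive power: Q = Im(S) = 1835 VAR.
Step 9 — Apparent power: |S| = 1835 VA.
Step 10 — Power factor: PF = P/|S| = 0.003611 (lagging).

(a) P = 6.627 W  (b) Q = 1835 VAR  (c) S = 1835 VA  (d) PF = 0.003611 (lagging)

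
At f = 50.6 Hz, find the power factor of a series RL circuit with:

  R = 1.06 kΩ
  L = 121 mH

Step 1 — Angular frequency: ω = 2π·f = 2π·50.6 = 317.9 rad/s.
Step 2 — Component impedances:
  R: Z = R = 1060 Ω
  L: Z = jωL = j·317.9·0.121 = 0 + j38.47 Ω
Step 3 — Series combination: Z_total = R + L = 1060 + j38.47 Ω = 1061∠2.1° Ω.
Step 4 — Power factor: PF = cos(φ) = Re(Z)/|Z| = 1060/1060.7 = 0.9993.
Step 5 — Type: Im(Z) = 38.47 ⇒ lagging (phase φ = 2.1°).

PF = 0.9993 (lagging, φ = 2.1°)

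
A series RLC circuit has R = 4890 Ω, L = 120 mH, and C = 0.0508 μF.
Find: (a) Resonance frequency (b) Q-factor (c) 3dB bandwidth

Step 1 — Resonance condition Im(Z)=0 gives ω₀ = 1/√(LC).
Step 2 — ω₀ = 1/√(0.12·5.08e-08) = 1.281e+04 rad/s.
Step 3 — f₀ = ω₀/(2π) = 2038 Hz.
Step 4 — Series Q: Q = ω₀L/R = 1.281e+04·0.12/4890 = 0.3143.
Step 5 — 3dB bandwidth: Δω = ω₀/Q = 4.075e+04 rad/s; BW = Δω/(2π) = 6486 Hz.

(a) f₀ = 2038 Hz  (b) Q = 0.3143  (c) BW = 6486 Hz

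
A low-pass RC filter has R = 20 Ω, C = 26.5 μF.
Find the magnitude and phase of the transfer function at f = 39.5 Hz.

Step 1 — Angular frequency: ω = 2π·39.5 = 248.2 rad/s.
Step 2 — Transfer function: H(jω) = 1/(1 + jωRC).
Step 3 — Denominator: 1 + jωRC = 1 + j·248.2·20·2.65e-05 = 1 + j0.1315.
Step 4 — H = 0.983 - j0.1293.
Step 5 — Magnitude: |H| = 0.9915 (-0.1 dB); phase: φ = -7.5°.

|H| = 0.9915 (-0.1 dB), φ = -7.5°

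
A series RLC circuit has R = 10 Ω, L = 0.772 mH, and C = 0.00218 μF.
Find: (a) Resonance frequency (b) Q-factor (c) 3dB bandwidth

Step 1 — Resonance: ω₀ = 1/√(LC) = 1/√(0.000772·2.18e-09) = 7.708e+05 rad/s.
Step 2 — f₀ = ω₀/(2π) = 1.227e+05 Hz.
Step 3 — Series Q: Q = ω₀L/R = 7.708e+05·0.000772/10 = 59.51.
Step 4 — Bandwidth: Δω = ω₀/Q = 1.295e+04 rad/s; BW = Δω/(2π) = 2062 Hz.

(a) f₀ = 1.227e+05 Hz  (b) Q = 59.51  (c) BW = 2062 Hz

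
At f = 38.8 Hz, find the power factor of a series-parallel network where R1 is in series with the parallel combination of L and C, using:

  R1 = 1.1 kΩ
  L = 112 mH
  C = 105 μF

Step 1 — Angular frequency: ω = 2π·f = 2π·38.8 = 243.8 rad/s.
Step 2 — Component impedances:
  R1: Z = R = 1100 Ω
  L: Z = jωL = j·243.8·0.112 = 0 + j27.3 Ω
  C: Z = 1/(jωC) = -j/(ω·C) = 0 - j39.07 Ω
Step 3 — Parallel branch: L || C = 1/(1/L + 1/C) = 0 + j90.69 Ω.
Step 4 — Series with R1: Z_total = R1 + (L || C) = 1100 + j90.69 Ω = 1104∠4.7° Ω.
Step 5 — Power factor: PF = cos(φ) = Re(Z)/|Z| = 1100/1103.7 = 0.9966.
Step 6 — Type: Im(Z) = 90.69 ⇒ lagging (phase φ = 4.7°).

PF = 0.9966 (lagging, φ = 4.7°)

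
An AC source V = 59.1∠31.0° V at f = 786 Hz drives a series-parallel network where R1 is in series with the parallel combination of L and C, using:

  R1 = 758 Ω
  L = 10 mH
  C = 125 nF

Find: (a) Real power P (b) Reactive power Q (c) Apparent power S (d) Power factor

Step 1 — Angular frequency: ω = 2π·f = 2π·786 = 4939 rad/s.
Step 2 — Component impedances:
  R1: Z = R = 758 Ω
  L: Z = jωL = j·4939·0.01 = 0 + j49.39 Ω
  C: Z = 1/(jωC) = -j/(ω·C) = 0 - j1620 Ω
Step 3 — Parallel branch: L || C = 1/(1/L + 1/C) = 0 + j50.94 Ω.
Step 4 — Series with R1: Z_total = R1 + (L || C) = 758 + j50.94 Ω = 759.7∠3.8° Ω.
Step 5 — Source phasor: V = 59.1∠31.0° V = 50.66 + j30.44 V.
Step 6 — Current: I = V / Z = 0.06922 + j0.03551 A = 0.07779∠27.2° A.
Step 7 — Complex power: S = V·I* = 4.587 + j0.3083 VA.
Step 8 — Real power: P = Re(S) = 4.587 W.
Step 9 — Reactive power: Q = Im(S) = 0.3083 VAR.
Step 10 — Apparent power: |S| = 4.598 VA.
Step 11 — Power factor: PF = P/|S| = 0.9977 (lagging).

(a) P = 4.587 W  (b) Q = 0.3083 VAR  (c) S = 4.598 VA  (d) PF = 0.9977 (lagging)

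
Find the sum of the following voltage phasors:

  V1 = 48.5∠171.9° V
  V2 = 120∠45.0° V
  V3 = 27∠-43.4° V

Step 1 — Convert each phasor to rectangular form:
  V1 = 48.5·(cos(171.9°) + j·sin(171.9°)) = -48.02 + j6.834 V
  V2 = 120·(cos(45.0°) + j·sin(45.0°)) = 84.85 + j84.85 V
  V3 = 27·(cos(-43.4°) + j·sin(-43.4°)) = 19.62 - j18.55 V
Step 2 — Sum components: V_total = 56.45 + j73.14 V.
Step 3 — Convert to polar: |V_total| = 92.39 V, ∠V_total = 52.3°.

V_total = 92.39∠52.3° V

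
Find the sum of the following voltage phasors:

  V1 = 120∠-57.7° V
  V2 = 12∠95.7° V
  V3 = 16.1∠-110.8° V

Step 1 — Convert each phasor to rectangular form:
  V1 = 120·(cos(-57.7°) + j·sin(-57.7°)) = 64.12 - j101.4 V
  V2 = 12·(cos(95.7°) + j·sin(95.7°)) = -1.192 + j11.94 V
  V3 = 16.1·(cos(-110.8°) + j·sin(-110.8°)) = -5.717 - j15.05 V
Step 2 — Sum components: V_total = 57.21 - j104.5 V.
Step 3 — Convert to polar: |V_total| = 119.2 V, ∠V_total = -61.3°.

V_total = 119.2∠-61.3° V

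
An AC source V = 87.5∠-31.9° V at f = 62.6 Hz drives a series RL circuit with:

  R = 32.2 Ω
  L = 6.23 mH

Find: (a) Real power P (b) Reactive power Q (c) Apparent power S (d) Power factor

Step 1 — Angular frequency: ω = 2π·f = 2π·62.6 = 393.3 rad/s.
Step 2 — Component impedances:
  R: Z = R = 32.2 Ω
  L: Z = jωL = j·393.3·0.00623 = 0 + j2.45 Ω
Step 3 — Series combination: Z_total = R + L = 32.2 + j2.45 Ω = 32.29∠4.4° Ω.
Step 4 — Source phasor: V = 87.5∠-31.9° V = 74.29 - j46.24 V.
Step 5 — Current: I = V / Z = 2.185 - j1.602 A = 2.71∠-36.3° A.
Step 6 — Complex power: S = V·I* = 236.4 + j17.99 VA.
Step 7 — Real power: P = Re(S) = 236.4 W.
Step 8 — Reactive power: Q = Im(S) = 17.99 VAR.
Step 9 — Apparent power: |S| = 237.1 VA.
Step 10 — Power factor: PF = P/|S| = 0.9971 (lagging).

(a) P = 236.4 W  (b) Q = 17.99 VAR  (c) S = 237.1 VA  (d) PF = 0.9971 (lagging)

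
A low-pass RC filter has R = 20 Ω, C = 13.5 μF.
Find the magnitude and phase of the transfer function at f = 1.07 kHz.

Step 1 — Angular frequency: ω = 2π·1070 = 6723 rad/s.
Step 2 — Transfer function: H(jω) = 1/(1 + jωRC).
Step 3 — Denominator: 1 + jωRC = 1 + j·6723·20·1.35e-05 = 1 + j1.815.
Step 4 — H = 0.2328 - j0.4226.
Step 5 — Magnitude: |H| = 0.4825 (-6.3 dB); phase: φ = -61.1°.

|H| = 0.4825 (-6.3 dB), φ = -61.1°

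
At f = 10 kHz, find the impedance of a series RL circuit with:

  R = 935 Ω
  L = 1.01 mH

Step 1 — Angular frequency: ω = 2π·f = 2π·1e+04 = 6.283e+04 rad/s.
Step 2 — Component impedances:
  R: Z = R = 935 Ω
  L: Z = jωL = j·6.283e+04·0.00101 = 0 + j63.46 Ω
Step 3 — Series combination: Z_total = R + L = 935 + j63.46 Ω = 937.2∠3.9° Ω.

Z = 935 + j63.46 Ω = 937.2∠3.9° Ω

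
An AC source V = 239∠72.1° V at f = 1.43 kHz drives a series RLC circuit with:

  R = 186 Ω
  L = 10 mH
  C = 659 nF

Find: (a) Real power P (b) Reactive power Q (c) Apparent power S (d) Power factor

Step 1 — Angular frequency: ω = 2π·f = 2π·1430 = 8985 rad/s.
Step 2 — Component impedances:
  R: Z = R = 186 Ω
  L: Z = jωL = j·8985·0.01 = 0 + j89.85 Ω
  C: Z = 1/(jωC) = -j/(ω·C) = 0 - j168.9 Ω
Step 3 — Series combination: Z_total = R + L + C = 186 - j79.04 Ω = 202.1∠-23.0° Ω.
Step 4 — Source phasor: V = 239∠72.1° V = 73.46 + j227.4 V.
Step 5 — Current: I = V / Z = -0.1056 + j1.178 A = 1.183∠95.1° A.
Step 6 — Complex power: S = V·I* = 260.1 - j110.5 VA.
Step 7 — Real power: P = Re(S) = 260.1 W.
Step 8 — Reactive power: Q = Im(S) = -110.5 VAR.
Step 9 — Apparent power: |S| = 282.6 VA.
Step 10 — Power factor: PF = P/|S| = 0.9204 (leading).

(a) P = 260.1 W  (b) Q = -110.5 VAR  (c) S = 282.6 VA  (d) PF = 0.9204 (leading)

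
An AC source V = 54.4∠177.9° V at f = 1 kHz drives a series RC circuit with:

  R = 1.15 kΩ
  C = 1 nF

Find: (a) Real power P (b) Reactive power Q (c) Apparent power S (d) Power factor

Step 1 — Angular frequency: ω = 2π·f = 2π·1000 = 6283 rad/s.
Step 2 — Component impedances:
  R: Z = R = 1150 Ω
  C: Z = 1/(jωC) = -j/(ω·C) = 0 - j1.592e+05 Ω
Step 3 — Series combination: Z_total = R + C = 1150 - j1.592e+05 Ω = 1.592e+05∠-89.6° Ω.
Step 4 — Source phasor: V = 54.4∠177.9° V = -54.36 + j1.993 V.
Step 5 — Current: I = V / Z = -1.499e-05 - j0.0003415 A = 0.0003418∠-92.5° A.
Step 6 — Complex power: S = V·I* = 0.0001343 - j0.01859 VA.
Step 7 — Real power: P = Re(S) = 0.0001343 W.
Step 8 — Reactive power: Q = Im(S) = -0.01859 VAR.
Step 9 — Apparent power: |S| = 0.01859 VA.
Step 10 — Power factor: PF = P/|S| = 0.007225 (leading).

(a) P = 0.0001343 W  (b) Q = -0.01859 VAR  (c) S = 0.01859 VA  (d) PF = 0.007225 (leading)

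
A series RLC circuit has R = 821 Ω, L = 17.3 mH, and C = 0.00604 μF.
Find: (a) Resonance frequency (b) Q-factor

Step 1 — Resonance condition Im(Z)=0 gives ω₀ = 1/√(LC).
Step 2 — ω₀ = 1/√(0.0173·6.04e-09) = 9.783e+04 rad/s.
Step 3 — f₀ = ω₀/(2π) = 1.557e+04 Hz.
Step 4 — Series Q: Q = ω₀L/R = 9.783e+04·0.0173/821 = 2.061.

(a) f₀ = 1.557e+04 Hz  (b) Q = 2.061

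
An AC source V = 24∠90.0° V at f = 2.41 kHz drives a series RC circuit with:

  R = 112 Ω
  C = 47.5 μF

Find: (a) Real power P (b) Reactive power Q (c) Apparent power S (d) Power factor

Step 1 — Angular frequency: ω = 2π·f = 2π·2410 = 1.514e+04 rad/s.
Step 2 — Component impedances:
  R: Z = R = 112 Ω
  C: Z = 1/(jωC) = -j/(ω·C) = 0 - j1.39 Ω
Step 3 — Series combination: Z_total = R + C = 112 - j1.39 Ω = 112∠-0.7° Ω.
Step 4 — Source phasor: V = 24∠90.0° V = 0 + j24 V.
Step 5 — Current: I = V / Z = -0.00266 + j0.2143 A = 0.2143∠90.7° A.
Step 6 — Complex power: S = V·I* = 5.142 - j0.06383 VA.
Step 7 — Real power: P = Re(S) = 5.142 W.
Step 8 — Reactive power: Q = Im(S) = -0.06383 VAR.
Step 9 — Apparent power: |S| = 5.142 VA.
Step 10 — Power factor: PF = P/|S| = 0.9999 (leading).

(a) P = 5.142 W  (b) Q = -0.06383 VAR  (c) S = 5.142 VA  (d) PF = 0.9999 (leading)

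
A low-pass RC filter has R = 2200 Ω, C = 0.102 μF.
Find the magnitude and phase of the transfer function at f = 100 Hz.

Step 1 — Angular frequency: ω = 2π·100 = 628.3 rad/s.
Step 2 — Transfer function: H(jω) = 1/(1 + jωRC).
Step 3 — Denominator: 1 + jωRC = 1 + j·628.3·2200·1.02e-07 = 1 + j0.141.
Step 4 — H = 0.9805 - j0.1382.
Step 5 — Magnitude: |H| = 0.9902 (-0.1 dB); phase: φ = -8.0°.

|H| = 0.9902 (-0.1 dB), φ = -8.0°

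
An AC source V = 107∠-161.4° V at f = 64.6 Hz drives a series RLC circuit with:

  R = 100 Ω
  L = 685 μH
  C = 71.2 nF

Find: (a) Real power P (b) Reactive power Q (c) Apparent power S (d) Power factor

Step 1 — Angular frequency: ω = 2π·f = 2π·64.6 = 405.9 rad/s.
Step 2 — Component impedances:
  R: Z = R = 100 Ω
  L: Z = jωL = j·405.9·0.000685 = 0 + j0.278 Ω
  C: Z = 1/(jωC) = -j/(ω·C) = 0 - j3.46e+04 Ω
Step 3 — Series combination: Z_total = R + L + C = 100 - j3.46e+04 Ω = 3.46e+04∠-89.8° Ω.
Step 4 — Source phasor: V = 107∠-161.4° V = -101.4 - j34.13 V.
Step 5 — Current: I = V / Z = 0.0009778 - j0.002934 A = 0.003092∠-71.6° A.
Step 6 — Complex power: S = V·I* = 0.0009562 - j0.3309 VA.
Step 7 — Real power: P = Re(S) = 0.0009562 W.
Step 8 — Reactive power: Q = Im(S) = -0.3309 VAR.
Step 9 — Apparent power: |S| = 0.3309 VA.
Step 10 — Power factor: PF = P/|S| = 0.00289 (leading).

(a) P = 0.0009562 W  (b) Q = -0.3309 VAR  (c) S = 0.3309 VA  (d) PF = 0.00289 (leading)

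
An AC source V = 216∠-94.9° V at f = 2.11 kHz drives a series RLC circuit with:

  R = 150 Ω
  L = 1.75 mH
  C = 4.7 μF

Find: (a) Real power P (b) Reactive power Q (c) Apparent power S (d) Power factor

Step 1 — Angular frequency: ω = 2π·f = 2π·2110 = 1.326e+04 rad/s.
Step 2 — Component impedances:
  R: Z = R = 150 Ω
  L: Z = jωL = j·1.326e+04·0.00175 = 0 + j23.2 Ω
  C: Z = 1/(jωC) = -j/(ω·C) = 0 - j16.05 Ω
Step 3 — Series combination: Z_total = R + L + C = 150 + j7.152 Ω = 150.2∠2.7° Ω.
Step 4 — Source phasor: V = 216∠-94.9° V = -18.45 - j215.2 V.
Step 5 — Current: I = V / Z = -0.191 - j1.426 A = 1.438∠-97.6° A.
Step 6 — Complex power: S = V·I* = 310.3 + j14.8 VA.
Step 7 — Real power: P = Re(S) = 310.3 W.
Step 8 — Reactive power: Q = Im(S) = 14.8 VAR.
Step 9 — Apparent power: |S| = 310.7 VA.
Step 10 — Power factor: PF = P/|S| = 0.9989 (lagging).

(a) P = 310.3 W  (b) Q = 14.8 VAR  (c) S = 310.7 VA  (d) PF = 0.9989 (lagging)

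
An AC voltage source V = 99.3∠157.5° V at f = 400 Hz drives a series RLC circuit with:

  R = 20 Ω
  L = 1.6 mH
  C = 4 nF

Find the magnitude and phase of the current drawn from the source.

Step 1 — Angular frequency: ω = 2π·f = 2π·400 = 2513 rad/s.
Step 2 — Component impedances:
  R: Z = R = 20 Ω
  L: Z = jωL = j·2513·0.0016 = 0 + j4.021 Ω
  C: Z = 1/(jωC) = -j/(ω·C) = 0 - j9.947e+04 Ω
Step 3 — Series combination: Z_total = R + L + C = 20 - j9.947e+04 Ω = 9.947e+04∠-90.0° Ω.
Step 4 — Source phasor: V = 99.3∠157.5° V = -91.74 + j38 V.
Step 5 — Ohm's law: I = V / Z_total = (-91.74 + j38) / (20 - j9.947e+04) = -0.0003822 - j0.0009222 A.
Step 6 — Convert to polar: |I| = 0.0009983 A, ∠I = -112.5°.

I = 0.0009983∠-112.5° A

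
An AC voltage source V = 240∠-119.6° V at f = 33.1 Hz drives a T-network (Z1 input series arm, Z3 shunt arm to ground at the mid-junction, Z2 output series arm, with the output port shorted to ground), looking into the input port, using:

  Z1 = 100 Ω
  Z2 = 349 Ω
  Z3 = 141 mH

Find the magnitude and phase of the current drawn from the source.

Step 1 — Angular frequency: ω = 2π·f = 2π·33.1 = 208 rad/s.
Step 2 — Component impedances:
  Z1: Z = R = 100 Ω
  Z2: Z = R = 349 Ω
  Z3: Z = jωL = j·208·0.141 = 0 + j29.32 Ω
Step 3 — With the output port shorted to ground, the output series arm Z2 runs from the junction to ground; the shunt arm Z3 also runs from the junction to ground. They appear in parallel: Z3 || Z2 = 2.447 + j29.12 Ω.
Step 4 — Series with input arm Z1: Z_in = Z1 + (Z3 || Z2) = 102.4 + j29.12 Ω = 106.5∠15.9° Ω.
Step 5 — Source phasor: V = 240∠-119.6° V = -118.5 - j208.7 V.
Step 6 — Ohm's law: I = V / Z_total = (-118.5 - j208.7) / (102.4 + j29.12) = -1.606 - j1.58 A.
Step 7 — Convert to polar: |I| = 2.253 A, ∠I = -135.5°.

I = 2.253∠-135.5° A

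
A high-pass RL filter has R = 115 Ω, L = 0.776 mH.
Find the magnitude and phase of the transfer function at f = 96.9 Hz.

Step 1 — Angular frequency: ω = 2π·96.9 = 608.8 rad/s.
Step 2 — Transfer function: H(jω) = jωL/(R + jωL).
Step 3 — Numerator jωL = j·0.4725; denominator R + jωL = 115 + j0.4725.
Step 4 — H = 1.688e-05 + j0.004108.
Step 5 — Magnitude: |H| = 0.004108 (-47.7 dB); phase: φ = 89.8°.

|H| = 0.004108 (-47.7 dB), φ = 89.8°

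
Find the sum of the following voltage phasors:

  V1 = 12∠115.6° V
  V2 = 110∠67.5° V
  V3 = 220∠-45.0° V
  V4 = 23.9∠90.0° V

Step 1 — Convert each phasor to rectangular form:
  V1 = 12·(cos(115.6°) + j·sin(115.6°)) = -5.185 + j10.82 V
  V2 = 110·(cos(67.5°) + j·sin(67.5°)) = 42.1 + j101.6 V
  V3 = 220·(cos(-45.0°) + j·sin(-45.0°)) = 155.6 - j155.6 V
  V4 = 23.9·(cos(90.0°) + j·sin(90.0°)) = 0 + j23.9 V
Step 2 — Sum components: V_total = 192.5 - j19.21 V.
Step 3 — Convert to polar: |V_total| = 193.4 V, ∠V_total = -5.7°.

V_total = 193.4∠-5.7° V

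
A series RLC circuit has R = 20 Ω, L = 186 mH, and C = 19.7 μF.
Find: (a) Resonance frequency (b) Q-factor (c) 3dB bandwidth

Step 1 — Resonance: ω₀ = 1/√(LC) = 1/√(0.186·1.97e-05) = 522.4 rad/s.
Step 2 — f₀ = ω₀/(2π) = 83.14 Hz.
Step 3 — Series Q: Q = ω₀L/R = 522.4·0.186/20 = 4.858.
Step 4 — Bandwidth: Δω = ω₀/Q = 107.5 rad/s; BW = Δω/(2π) = 17.11 Hz.

(a) f₀ = 83.14 Hz  (b) Q = 4.858  (c) BW = 17.11 Hz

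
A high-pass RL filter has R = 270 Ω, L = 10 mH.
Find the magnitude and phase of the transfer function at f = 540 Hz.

Step 1 — Angular frequency: ω = 2π·540 = 3393 rad/s.
Step 2 — Transfer function: H(jω) = jωL/(R + jωL).
Step 3 — Numerator jωL = j·33.93; denominator R + jωL = 270 + j33.93.
Step 4 — H = 0.01555 + j0.1237.
Step 5 — Magnitude: |H| = 0.1247 (-18.1 dB); phase: φ = 82.8°.

|H| = 0.1247 (-18.1 dB), φ = 82.8°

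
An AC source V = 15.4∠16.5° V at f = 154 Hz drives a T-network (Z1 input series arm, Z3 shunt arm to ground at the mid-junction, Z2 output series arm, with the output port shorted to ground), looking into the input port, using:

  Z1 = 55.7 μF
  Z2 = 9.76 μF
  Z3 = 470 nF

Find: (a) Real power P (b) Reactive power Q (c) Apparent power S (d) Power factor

Step 1 — Angular frequency: ω = 2π·f = 2π·154 = 967.6 rad/s.
Step 2 — Component impedances:
  Z1: Z = 1/(jωC) = -j/(ω·C) = 0 - j18.55 Ω
  Z2: Z = 1/(jωC) = -j/(ω·C) = 0 - j105.9 Ω
  Z3: Z = 1/(jωC) = -j/(ω·C) = 0 - j2199 Ω
Step 3 — With the output port shorted to ground, the output series arm Z2 runs from the junction to ground; the shunt arm Z3 also runs from the junction to ground. They appear in parallel: Z3 || Z2 = 0 - j101 Ω.
Step 4 — Series with input arm Z1: Z_in = Z1 + (Z3 || Z2) = 0 - j119.6 Ω = 119.6∠-90.0° Ω.
Step 5 — Source phasor: V = 15.4∠16.5° V = 14.77 + j4.374 V.
Step 6 — Current: I = V / Z = -0.03658 + j0.1235 A = 0.1288∠106.5° A.
Step 7 — Complex power: S = V·I* = 0 - j1.983 VA.
Step 8 — Real power: P = Re(S) = 0 W.
Step 9 — Reactive power: Q = Im(S) = -1.983 VAR.
Step 10 — Apparent power: |S| = 1.983 VA.
Step 11 — Power factor: PF = P/|S| = 0 (leading).

(a) P = 0 W  (b) Q = -1.983 VAR  (c) S = 1.983 VA  (d) PF = 0 (leading)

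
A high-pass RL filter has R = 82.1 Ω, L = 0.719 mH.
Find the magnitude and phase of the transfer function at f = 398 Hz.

Step 1 — Angular frequency: ω = 2π·398 = 2501 rad/s.
Step 2 — Transfer function: H(jω) = jωL/(R + jωL).
Step 3 — Numerator jωL = j·1.798; denominator R + jωL = 82.1 + j1.798.
Step 4 — H = 0.0004794 + j0.02189.
Step 5 — Magnitude: |H| = 0.02189 (-33.2 dB); phase: φ = 88.7°.

|H| = 0.02189 (-33.2 dB), φ = 88.7°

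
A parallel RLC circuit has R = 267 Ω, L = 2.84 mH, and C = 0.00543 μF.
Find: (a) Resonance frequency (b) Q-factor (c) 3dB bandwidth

Step 1 — Resonance: ω₀ = 1/√(LC) = 1/√(0.00284·5.43e-09) = 2.546e+05 rad/s.
Step 2 — f₀ = ω₀/(2π) = 4.053e+04 Hz.
Step 3 — Parallel Q: Q = R/(ω₀L) = 267/(2.546e+05·0.00284) = 0.3692.
Step 4 — Bandwidth: Δω = ω₀/Q = 6.897e+05 rad/s; BW = Δω/(2π) = 1.098e+05 Hz.

(a) f₀ = 4.053e+04 Hz  (b) Q = 0.3692  (c) BW = 1.098e+05 Hz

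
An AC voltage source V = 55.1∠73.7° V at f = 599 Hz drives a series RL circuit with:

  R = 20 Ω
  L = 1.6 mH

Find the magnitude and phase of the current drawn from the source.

Step 1 — Angular frequency: ω = 2π·f = 2π·599 = 3764 rad/s.
Step 2 — Component impedances:
  R: Z = R = 20 Ω
  L: Z = jωL = j·3764·0.0016 = 0 + j6.022 Ω
Step 3 — Series combination: Z_total = R + L = 20 + j6.022 Ω = 20.89∠16.8° Ω.
Step 4 — Source phasor: V = 55.1∠73.7° V = 15.46 + j52.89 V.
Step 5 — Ohm's law: I = V / Z_total = (15.46 + j52.89) / (20 + j6.022) = 1.439 + j2.211 A.
Step 6 — Convert to polar: |I| = 2.638 A, ∠I = 56.9°.

I = 2.638∠56.9° A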